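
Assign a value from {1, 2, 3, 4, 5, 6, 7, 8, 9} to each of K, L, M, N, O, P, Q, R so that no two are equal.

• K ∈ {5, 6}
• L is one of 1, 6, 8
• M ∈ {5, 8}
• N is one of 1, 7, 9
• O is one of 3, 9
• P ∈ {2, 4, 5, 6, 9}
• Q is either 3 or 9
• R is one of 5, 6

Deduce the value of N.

7

K and R between them cover only {5, 6} — a naked pair. Remove those values from L, M, P.
That leaves M = 8. Strike 8 from L.
L must be 1 (only option left). Remove 1 from N.
O and Q between them cover only {3, 9} — a naked pair. Remove those values from N, P.
So N = 7.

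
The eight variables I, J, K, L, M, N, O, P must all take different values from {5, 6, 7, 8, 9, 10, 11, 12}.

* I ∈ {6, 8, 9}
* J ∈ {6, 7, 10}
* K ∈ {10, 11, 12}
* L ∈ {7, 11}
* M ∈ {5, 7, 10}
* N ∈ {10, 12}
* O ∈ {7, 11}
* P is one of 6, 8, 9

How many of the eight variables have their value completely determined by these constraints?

Among the 8 variables, 5 fits only M (and all 8 values in {5, 6, 7, 8, 9, 10, 11, 12} must be used), so M = 5.
The 2 variables L and O are confined to {7, 11}, which locks those values in; drop them from J, K.
The 2 variables K and N are confined to {10, 12}, which locks those values in; drop them from J.
J must be 6 (only option left). Remove 6 from I, P.
Determined: J=6, M=5. The other variables each still have more than one consistent value. That makes 2.

2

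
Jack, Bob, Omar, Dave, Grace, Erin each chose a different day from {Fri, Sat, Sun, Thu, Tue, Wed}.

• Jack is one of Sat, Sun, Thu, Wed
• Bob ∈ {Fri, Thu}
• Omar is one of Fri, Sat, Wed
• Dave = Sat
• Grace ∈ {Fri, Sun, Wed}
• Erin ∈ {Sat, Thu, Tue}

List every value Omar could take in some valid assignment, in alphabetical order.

Fri, Wed

Dave must be Sat (only option left). Remove Sat from Jack, Omar, Erin.
Among the 5 still-open variables, Tue fits only Erin (and all 5 values in {Fri, Sun, Thu, Tue, Wed} must be used), so Erin = Tue.
No further eliminations apply; Omar can still be any of Fri, Wed.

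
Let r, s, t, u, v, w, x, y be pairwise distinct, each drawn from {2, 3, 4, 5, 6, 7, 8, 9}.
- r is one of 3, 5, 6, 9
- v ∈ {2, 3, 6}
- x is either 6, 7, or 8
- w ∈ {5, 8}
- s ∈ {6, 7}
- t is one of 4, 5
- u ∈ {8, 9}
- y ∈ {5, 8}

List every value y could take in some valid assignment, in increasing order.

5, 8

Among the 8 variables, 2 fits only v (and all 8 values in {2, 3, 4, 5, 6, 7, 8, 9} must be used), so v = 2.
The 7 still-open variables draw from only 7 values {3, 4, 5, 6, 7, 8, 9}, so each is used; only r can be 3, hence r = 3.
Among the 6 still-open variables, 4 fits only t (and all 6 values in {4, 5, 6, 7, 8, 9} must be used), so t = 4.
The 5 still-open variables together cover exactly {5, 6, 7, 8, 9} — 5 values for 5 variables — and 9 appears only in u's list, so u = 9.
w and y share exactly the 2 values {5, 8}; by pigeonhole those values go to them, so strike 5, 8 from x.
No further eliminations apply; y can still be any of 5, 8.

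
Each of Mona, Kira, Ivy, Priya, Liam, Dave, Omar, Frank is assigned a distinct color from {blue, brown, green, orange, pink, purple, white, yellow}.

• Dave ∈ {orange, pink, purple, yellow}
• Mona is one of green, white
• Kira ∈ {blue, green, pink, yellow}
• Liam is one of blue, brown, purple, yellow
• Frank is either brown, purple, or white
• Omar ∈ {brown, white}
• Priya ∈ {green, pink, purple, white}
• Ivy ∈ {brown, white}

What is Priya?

The 8 variables draw from only 8 values {blue, brown, green, orange, pink, purple, white, yellow}, so each is used; only Dave can be orange, hence Dave = orange.
Ivy and Omar between them cover only {brown, white} — a naked pair. Remove those values from Mona, Priya, Liam, Frank.
Mona's domain is down to {green}, so Mona = green. Strike green from Kira, Priya.
Frank must be purple (only option left). Strike purple from Priya, Liam.
So Priya = pink.

pink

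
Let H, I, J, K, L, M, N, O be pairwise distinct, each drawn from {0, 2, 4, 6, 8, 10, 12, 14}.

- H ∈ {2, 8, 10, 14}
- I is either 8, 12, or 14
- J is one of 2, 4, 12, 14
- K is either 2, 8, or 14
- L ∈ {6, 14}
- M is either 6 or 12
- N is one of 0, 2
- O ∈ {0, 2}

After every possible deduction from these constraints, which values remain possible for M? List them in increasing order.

The 8 variables together cover exactly {0, 2, 4, 6, 8, 10, 12, 14} — 8 values for 8 variables — and 4 appears only in J's list, so J = 4.
The 7 still-open variables draw from only 7 values {0, 2, 6, 8, 10, 12, 14}, so each is used; only H can be 10, hence H = 10.
N and O share exactly the 2 values {0, 2}; by pigeonhole those values go to them, so strike 0, 2 from K.
No further eliminations apply; M can still be any of 6, 12.

6, 12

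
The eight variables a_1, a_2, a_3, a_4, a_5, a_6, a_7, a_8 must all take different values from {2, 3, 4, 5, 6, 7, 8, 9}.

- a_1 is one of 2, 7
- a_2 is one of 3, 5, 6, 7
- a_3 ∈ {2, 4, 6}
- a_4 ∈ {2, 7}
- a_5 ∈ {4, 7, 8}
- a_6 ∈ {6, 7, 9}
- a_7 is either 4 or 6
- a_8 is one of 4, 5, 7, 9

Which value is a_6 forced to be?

9

The 8 variables together cover exactly {2, 3, 4, 5, 6, 7, 8, 9} — 8 values for 8 variables — and 3 appears only in a_2's list, so a_2 = 3.
Among the 7 still-open variables, 5 fits only a_8 (and all 7 values in {2, 4, 5, 6, 7, 8, 9} must be used), so a_8 = 5.
The 6 still-open variables draw from only 6 values {2, 4, 6, 7, 8, 9}, so each is used; only a_5 can be 8, hence a_5 = 8.
The 5 still-open variables draw from only 5 values {2, 4, 6, 7, 9}, so each is used; only a_6 can be 9, hence a_6 = 9.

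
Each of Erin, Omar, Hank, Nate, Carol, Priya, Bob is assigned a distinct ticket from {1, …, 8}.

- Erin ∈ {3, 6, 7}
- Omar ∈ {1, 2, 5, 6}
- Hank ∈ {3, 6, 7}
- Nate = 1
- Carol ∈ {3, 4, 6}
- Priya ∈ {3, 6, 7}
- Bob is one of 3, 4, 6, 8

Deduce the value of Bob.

Nate's domain is down to {1}, so Nate = 1. Eliminate 1 elsewhere: Omar.
Erin, Hank, Priya between them cover only {3, 6, 7} — a naked triple. Remove those values from Omar, Carol, Bob.
That leaves Carol = 4. Remove 4 from Bob.
So Bob = 8.

8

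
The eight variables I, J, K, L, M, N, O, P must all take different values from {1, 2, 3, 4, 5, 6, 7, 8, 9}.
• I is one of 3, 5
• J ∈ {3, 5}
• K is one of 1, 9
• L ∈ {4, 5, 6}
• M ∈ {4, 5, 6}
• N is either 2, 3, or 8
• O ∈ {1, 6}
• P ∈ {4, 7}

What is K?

9

I and J between them cover only {3, 5} — a naked pair. Remove those values from L, M, N.
The 2 variables L and M are confined to {4, 6}, which locks those values in; drop them from O, P.
O has just one choice, so O = 1. Remove 1 from K.
So K = 9.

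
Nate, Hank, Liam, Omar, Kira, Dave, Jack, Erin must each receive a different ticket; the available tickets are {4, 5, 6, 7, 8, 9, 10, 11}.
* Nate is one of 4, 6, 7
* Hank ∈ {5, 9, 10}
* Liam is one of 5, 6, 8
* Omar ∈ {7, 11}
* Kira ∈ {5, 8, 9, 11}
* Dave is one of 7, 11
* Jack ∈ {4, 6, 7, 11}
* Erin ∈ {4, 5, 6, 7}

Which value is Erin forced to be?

5

Among the 8 variables, 10 fits only Hank (and all 8 values in {4, 5, 6, 7, 8, 9, 10, 11} must be used), so Hank = 10.
The 7 still-open variables together cover exactly {4, 5, 6, 7, 8, 9, 11} — 7 values for 7 variables — and 9 appears only in Kira's list, so Kira = 9.
The 6 still-open variables draw from only 6 values {4, 5, 6, 7, 8, 11}, so each is used; only Liam can be 8, hence Liam = 8.
The 5 still-open variables together cover exactly {4, 5, 6, 7, 11} — 5 values for 5 variables — and 5 appears only in Erin's list, so Erin = 5.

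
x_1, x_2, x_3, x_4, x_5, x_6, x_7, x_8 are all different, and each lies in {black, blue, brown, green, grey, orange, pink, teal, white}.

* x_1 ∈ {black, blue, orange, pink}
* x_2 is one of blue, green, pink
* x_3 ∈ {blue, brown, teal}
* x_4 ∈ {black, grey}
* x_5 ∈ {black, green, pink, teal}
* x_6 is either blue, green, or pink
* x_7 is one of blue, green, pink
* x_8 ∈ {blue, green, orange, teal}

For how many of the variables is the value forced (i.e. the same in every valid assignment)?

The 8 variables draw from only 8 values {black, blue, brown, green, grey, orange, pink, teal}, so each is used; only x_3 can be brown, hence x_3 = brown.
Among the 7 still-open variables, grey fits only x_4 (and all 7 values in {black, blue, green, grey, orange, pink, teal} must be used), so x_4 = grey.
x_2, x_6, x_7 share exactly the 3 values {blue, green, pink}; by pigeonhole those values go to them, so strike blue, green, pink from x_1, x_5, x_8.
Determined: x_3=brown, x_4=grey. The other variables each still have more than one consistent value. That makes 2.

2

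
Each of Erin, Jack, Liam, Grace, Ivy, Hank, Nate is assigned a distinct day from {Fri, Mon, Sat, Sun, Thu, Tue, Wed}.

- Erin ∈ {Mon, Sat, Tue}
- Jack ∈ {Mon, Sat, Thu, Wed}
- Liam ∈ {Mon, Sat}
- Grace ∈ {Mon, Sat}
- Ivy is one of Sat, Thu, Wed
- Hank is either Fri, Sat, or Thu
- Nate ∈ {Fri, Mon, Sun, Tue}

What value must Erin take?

Tue

The 7 variables draw from only 7 values {Fri, Mon, Sat, Sun, Thu, Tue, Wed}, so each is used; only Nate can be Sun, hence Nate = Sun.
The 6 still-open variables together cover exactly {Fri, Mon, Sat, Thu, Tue, Wed} — 6 values for 6 variables — and Fri appears only in Hank's list, so Hank = Fri.
The 5 still-open variables together cover exactly {Mon, Sat, Thu, Tue, Wed} — 5 values for 5 variables — and Tue appears only in Erin's list, so Erin = Tue.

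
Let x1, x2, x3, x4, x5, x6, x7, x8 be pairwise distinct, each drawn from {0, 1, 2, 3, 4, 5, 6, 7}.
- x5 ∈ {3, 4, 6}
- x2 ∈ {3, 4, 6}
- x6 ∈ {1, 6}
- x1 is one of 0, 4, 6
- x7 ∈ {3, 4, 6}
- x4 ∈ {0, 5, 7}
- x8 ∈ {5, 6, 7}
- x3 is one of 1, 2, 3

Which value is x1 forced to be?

The 8 variables draw from only 8 values {0, 1, 2, 3, 4, 5, 6, 7}, so each is used; only x3 can be 2, hence x3 = 2.
The 7 still-open variables draw from only 7 values {0, 1, 3, 4, 5, 6, 7}, so each is used; only x6 can be 1, hence x6 = 1.
The 3 variables x2, x5, x7 are confined to {3, 4, 6}, which locks those values in; drop them from x1, x8.
So x1 = 0.

0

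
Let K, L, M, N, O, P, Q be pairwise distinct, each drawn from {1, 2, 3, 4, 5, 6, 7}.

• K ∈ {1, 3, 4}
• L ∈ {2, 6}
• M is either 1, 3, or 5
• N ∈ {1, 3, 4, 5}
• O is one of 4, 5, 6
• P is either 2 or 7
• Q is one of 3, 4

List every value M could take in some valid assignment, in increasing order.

The 7 variables draw from only 7 values {1, 2, 3, 4, 5, 6, 7}, so each is used; only P can be 7, hence P = 7.
The 6 still-open variables together cover exactly {1, 2, 3, 4, 5, 6} — 6 values for 6 variables — and 2 appears only in L's list, so L = 2.
The 5 still-open variables together cover exactly {1, 3, 4, 5, 6} — 5 values for 5 variables — and 6 appears only in O's list, so O = 6.
No further eliminations apply; M can still be any of 1, 3, 5.

1, 3, 5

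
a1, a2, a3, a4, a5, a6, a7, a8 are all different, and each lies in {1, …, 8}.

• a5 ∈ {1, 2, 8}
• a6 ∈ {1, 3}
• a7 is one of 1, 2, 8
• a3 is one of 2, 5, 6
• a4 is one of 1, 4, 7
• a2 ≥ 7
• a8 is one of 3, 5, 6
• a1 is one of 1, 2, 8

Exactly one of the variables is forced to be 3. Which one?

The 8 variables draw from only 8 values {1, 2, 3, 4, 5, 6, 7, 8}, so each is used; only a4 can be 4, hence a4 = 4.
The 7 still-open variables draw from only 7 values {1, 2, 3, 5, 6, 7, 8}, so each is used; only a2 can be 7, hence a2 = 7.
The 3 variables a1, a5, a7 are confined to {1, 2, 8}, which locks those values in; drop them from a3, a6.
So 3 goes to a6.

a6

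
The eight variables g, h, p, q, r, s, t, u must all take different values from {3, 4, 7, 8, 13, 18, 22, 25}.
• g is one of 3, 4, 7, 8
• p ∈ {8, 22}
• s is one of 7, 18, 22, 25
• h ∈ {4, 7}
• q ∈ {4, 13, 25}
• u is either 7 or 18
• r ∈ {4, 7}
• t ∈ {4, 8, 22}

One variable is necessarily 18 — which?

Among the 8 variables, 3 fits only g (and all 8 values in {3, 4, 7, 8, 13, 18, 22, 25} must be used), so g = 3.
The 7 still-open variables draw from only 7 values {4, 7, 8, 13, 18, 22, 25}, so each is used; only q can be 13, hence q = 13.
Among the 6 still-open variables, 25 fits only s (and all 6 values in {4, 7, 8, 18, 22, 25} must be used), so s = 25.
Among the 5 still-open variables, 18 fits only u (and all 5 values in {4, 7, 8, 18, 22} must be used), so u = 18.

u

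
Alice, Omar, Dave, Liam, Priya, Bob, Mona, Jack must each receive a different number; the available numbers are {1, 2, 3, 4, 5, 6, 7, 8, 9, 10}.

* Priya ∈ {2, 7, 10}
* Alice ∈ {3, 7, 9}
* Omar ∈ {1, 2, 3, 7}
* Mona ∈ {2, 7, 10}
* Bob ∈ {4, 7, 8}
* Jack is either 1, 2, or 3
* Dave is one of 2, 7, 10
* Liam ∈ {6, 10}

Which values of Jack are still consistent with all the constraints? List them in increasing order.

1, 3

Dave, Priya, Mona between them cover only {2, 7, 10} — a naked triple. Remove those values from Alice, Omar, Liam, Bob, Jack.
That leaves Liam = 6.
The 2 variables Omar and Jack are confined to {1, 3}, which locks those values in; drop them from Alice.
Alice must be 9 (only option left).
No further eliminations apply; Jack can still be any of 1, 3.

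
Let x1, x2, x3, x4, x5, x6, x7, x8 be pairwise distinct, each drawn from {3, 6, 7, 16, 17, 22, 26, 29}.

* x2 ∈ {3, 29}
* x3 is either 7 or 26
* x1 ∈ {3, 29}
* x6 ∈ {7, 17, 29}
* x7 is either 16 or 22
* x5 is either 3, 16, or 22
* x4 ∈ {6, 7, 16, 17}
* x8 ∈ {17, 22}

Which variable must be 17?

Among the 8 variables, 6 fits only x4 (and all 8 values in {3, 6, 7, 16, 17, 22, 26, 29} must be used), so x4 = 6.
The 7 still-open variables draw from only 7 values {3, 7, 16, 17, 22, 26, 29}, so each is used; only x3 can be 26, hence x3 = 26.
The 6 still-open variables together cover exactly {3, 7, 16, 17, 22, 29} — 6 values for 6 variables — and 7 appears only in x6's list, so x6 = 7.
The 5 still-open variables draw from only 5 values {3, 16, 17, 22, 29}, so each is used; only x8 can be 17, hence x8 = 17.

x8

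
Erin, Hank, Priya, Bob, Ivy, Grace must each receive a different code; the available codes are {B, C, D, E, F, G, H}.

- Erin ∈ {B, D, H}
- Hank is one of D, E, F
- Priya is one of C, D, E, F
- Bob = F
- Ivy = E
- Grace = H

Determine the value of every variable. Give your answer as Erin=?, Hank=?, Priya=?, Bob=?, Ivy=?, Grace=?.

Bob's domain is down to {F}, so Bob = F. So Hank, Priya can't be F.
Ivy has just one choice, so Ivy = E. Eliminate E elsewhere: Hank, Priya.
Grace's domain is down to {H}, so Grace = H. Eliminate H elsewhere: Erin.
Hank has just one choice, so Hank = D. So Erin, Priya can't be D.
That leaves Priya = C.
Erin's domain is down to {B}, so Erin = B.

Erin=B, Hank=D, Priya=C, Bob=F, Ivy=E, Grace=H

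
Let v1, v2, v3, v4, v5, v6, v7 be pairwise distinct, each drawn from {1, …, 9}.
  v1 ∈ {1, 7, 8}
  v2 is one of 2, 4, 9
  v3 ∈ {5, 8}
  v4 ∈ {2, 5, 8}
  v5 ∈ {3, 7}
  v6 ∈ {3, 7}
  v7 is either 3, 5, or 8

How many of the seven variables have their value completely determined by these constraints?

v5 and v6 share exactly the 2 values {3, 7}; by pigeonhole those values go to them, so strike 3, 7 from v1, v7.
The 2 variables v3 and v7 are confined to {5, 8}, which locks those values in; drop them from v1, v4.
That leaves v1 = 1.
v4's domain is down to {2}, so v4 = 2. So v2 can't be 2.
Determined: v1=1, v4=2. The other variables each still have more than one consistent value. That makes 2.

2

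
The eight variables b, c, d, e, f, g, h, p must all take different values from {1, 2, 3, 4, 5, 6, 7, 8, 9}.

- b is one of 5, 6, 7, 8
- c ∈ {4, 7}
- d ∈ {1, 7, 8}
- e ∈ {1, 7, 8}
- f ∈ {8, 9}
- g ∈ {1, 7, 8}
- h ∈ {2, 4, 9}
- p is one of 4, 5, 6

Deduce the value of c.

4

Among the 8 variables, 2 fits only h (and all 8 values in {1, 2, 4, 5, 6, 7, 8, 9} must be used), so h = 2.
The 7 still-open variables together cover exactly {1, 4, 5, 6, 7, 8, 9} — 7 values for 7 variables — and 9 appears only in f's list, so f = 9.
d, e, g between them cover only {1, 7, 8} — a naked triple. Remove those values from b, c.
So c = 4.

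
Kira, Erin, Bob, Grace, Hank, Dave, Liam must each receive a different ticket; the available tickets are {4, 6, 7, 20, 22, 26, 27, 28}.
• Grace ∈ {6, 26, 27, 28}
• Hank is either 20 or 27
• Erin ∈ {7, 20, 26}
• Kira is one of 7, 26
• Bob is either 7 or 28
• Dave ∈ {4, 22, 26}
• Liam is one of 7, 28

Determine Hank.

27

Bob and Liam between them cover only {7, 28} — a naked pair. Remove those values from Kira, Erin, Grace.
That leaves Kira = 26. Remove 26 from Erin, Grace, Dave.
Erin has just one choice, so Erin = 20. Eliminate 20 elsewhere: Hank.
So Hank = 27.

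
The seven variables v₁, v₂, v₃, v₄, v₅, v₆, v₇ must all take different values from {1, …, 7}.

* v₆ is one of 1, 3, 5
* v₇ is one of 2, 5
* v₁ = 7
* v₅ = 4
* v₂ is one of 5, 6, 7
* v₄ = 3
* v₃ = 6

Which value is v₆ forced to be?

v₁'s domain is down to {7}, so v₁ = 7. Remove 7 from v₂.
v₃ must be 6 (only option left). Remove 6 from v₂.
v₄'s domain is down to {3}, so v₄ = 3. Strike 3 from v₆.
v₅ must be 4 (only option left).
v₂'s domain is down to {5}, so v₂ = 5. Strike 5 from v₆, v₇.
So v₆ = 1.

1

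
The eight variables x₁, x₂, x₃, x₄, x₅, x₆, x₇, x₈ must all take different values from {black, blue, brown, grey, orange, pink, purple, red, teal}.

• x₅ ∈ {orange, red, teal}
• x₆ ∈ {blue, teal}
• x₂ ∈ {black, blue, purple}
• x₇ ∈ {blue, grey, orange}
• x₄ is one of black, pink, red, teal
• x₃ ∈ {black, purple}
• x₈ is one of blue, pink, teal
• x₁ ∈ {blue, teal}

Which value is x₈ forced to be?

The 8 variables draw from only 8 values {black, blue, grey, orange, pink, purple, red, teal}, so each is used; only x₇ can be grey, hence x₇ = grey.
The 7 still-open variables draw from only 7 values {black, blue, orange, pink, purple, red, teal}, so each is used; only x₅ can be orange, hence x₅ = orange.
Among the 6 still-open variables, red fits only x₄ (and all 6 values in {black, blue, pink, purple, red, teal} must be used), so x₄ = red.
The 5 still-open variables draw from only 5 values {black, blue, pink, purple, teal}, so each is used; only x₈ can be pink, hence x₈ = pink.

pink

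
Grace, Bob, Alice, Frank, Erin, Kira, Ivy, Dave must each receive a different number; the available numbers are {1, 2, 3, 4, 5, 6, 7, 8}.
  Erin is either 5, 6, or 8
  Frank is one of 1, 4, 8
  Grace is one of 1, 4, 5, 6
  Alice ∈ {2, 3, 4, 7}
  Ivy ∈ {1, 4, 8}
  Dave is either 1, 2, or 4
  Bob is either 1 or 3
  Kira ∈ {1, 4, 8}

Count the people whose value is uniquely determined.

3

The 8 variables draw from only 8 values {1, 2, 3, 4, 5, 6, 7, 8}, so each is used; only Alice can be 7, hence Alice = 7.
The 7 still-open variables together cover exactly {1, 2, 3, 4, 5, 6, 8} — 7 values for 7 variables — and 2 appears only in Dave's list, so Dave = 2.
The 6 still-open variables together cover exactly {1, 3, 4, 5, 6, 8} — 6 values for 6 variables — and 3 appears only in Bob's list, so Bob = 3.
The 3 variables Frank, Kira, Ivy are confined to {1, 4, 8}, which locks those values in; drop them from Grace, Erin.
Determined: Bob=3, Alice=7, Dave=2. The other people each still have more than one consistent value. That makes 3.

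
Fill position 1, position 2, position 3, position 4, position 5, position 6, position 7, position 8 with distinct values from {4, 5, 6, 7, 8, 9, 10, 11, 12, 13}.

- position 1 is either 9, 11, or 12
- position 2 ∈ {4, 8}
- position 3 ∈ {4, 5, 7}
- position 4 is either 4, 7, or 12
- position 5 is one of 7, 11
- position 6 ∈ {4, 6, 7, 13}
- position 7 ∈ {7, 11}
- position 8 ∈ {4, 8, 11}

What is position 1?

9

position 5 and position 7 share exactly the 2 values {7, 11}; by pigeonhole those values go to them, so strike 7, 11 from position 1, position 3, position 4, position 6, position 8.
The 2 variables position 2 and position 8 are confined to {4, 8}, which locks those values in; drop them from position 3, position 4, position 6.
position 3's domain is down to {5}, so position 3 = 5.
position 4's domain is down to {12}, so position 4 = 12. Remove 12 from position 1.
So position 1 = 9.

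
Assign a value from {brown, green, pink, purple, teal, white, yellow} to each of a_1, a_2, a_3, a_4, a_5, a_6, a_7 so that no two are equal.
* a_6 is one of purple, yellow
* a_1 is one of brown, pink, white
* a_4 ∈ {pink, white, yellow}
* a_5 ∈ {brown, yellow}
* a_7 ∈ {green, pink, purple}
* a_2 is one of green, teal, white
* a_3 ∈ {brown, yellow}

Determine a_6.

Among the 7 variables, teal fits only a_2 (and all 7 values in {brown, green, pink, purple, teal, white, yellow} must be used), so a_2 = teal.
The 6 still-open variables draw from only 6 values {brown, green, pink, purple, white, yellow}, so each is used; only a_7 can be green, hence a_7 = green.
The 5 still-open variables together cover exactly {brown, pink, purple, white, yellow} — 5 values for 5 variables — and purple appears only in a_6's list, so a_6 = purple.

purple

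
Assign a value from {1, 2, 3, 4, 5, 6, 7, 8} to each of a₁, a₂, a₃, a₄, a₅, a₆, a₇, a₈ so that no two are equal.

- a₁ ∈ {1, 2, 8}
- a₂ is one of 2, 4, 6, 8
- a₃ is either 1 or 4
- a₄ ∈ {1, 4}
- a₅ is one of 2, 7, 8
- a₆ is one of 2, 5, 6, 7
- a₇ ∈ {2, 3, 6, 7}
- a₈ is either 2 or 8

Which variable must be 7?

Among the 8 variables, 3 fits only a₇ (and all 8 values in {1, 2, 3, 4, 5, 6, 7, 8} must be used), so a₇ = 3.
The 7 still-open variables together cover exactly {1, 2, 4, 5, 6, 7, 8} — 7 values for 7 variables — and 5 appears only in a₆'s list, so a₆ = 5.
The 6 still-open variables draw from only 6 values {1, 2, 4, 6, 7, 8}, so each is used; only a₂ can be 6, hence a₂ = 6.
Among the 5 still-open variables, 7 fits only a₅ (and all 5 values in {1, 2, 4, 7, 8} must be used), so a₅ = 7.

a₅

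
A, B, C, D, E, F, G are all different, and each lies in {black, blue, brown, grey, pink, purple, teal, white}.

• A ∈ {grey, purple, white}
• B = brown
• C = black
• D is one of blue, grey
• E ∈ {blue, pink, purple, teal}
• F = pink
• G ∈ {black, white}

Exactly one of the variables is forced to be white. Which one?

G

B has just one choice, so B = brown.
C must be black (only option left). Eliminate black elsewhere: G.
So white goes to G.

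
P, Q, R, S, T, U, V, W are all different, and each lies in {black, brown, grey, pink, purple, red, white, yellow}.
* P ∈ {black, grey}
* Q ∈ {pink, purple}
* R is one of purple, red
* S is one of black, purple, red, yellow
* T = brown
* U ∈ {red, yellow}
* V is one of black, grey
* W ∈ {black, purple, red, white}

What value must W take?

T's domain is down to {brown}, so T = brown.
The 7 still-open variables together cover exactly {black, grey, pink, purple, red, white, yellow} — 7 values for 7 variables — and pink appears only in Q's list, so Q = pink.
Among the 6 still-open variables, white fits only W (and all 6 values in {black, grey, purple, red, white, yellow} must be used), so W = white.

white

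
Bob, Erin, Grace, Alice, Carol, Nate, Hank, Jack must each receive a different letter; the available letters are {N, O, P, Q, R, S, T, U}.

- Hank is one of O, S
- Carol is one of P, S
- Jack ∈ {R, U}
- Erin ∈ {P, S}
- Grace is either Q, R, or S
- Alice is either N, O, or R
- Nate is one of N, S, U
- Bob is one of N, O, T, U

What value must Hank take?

O

The 8 variables draw from only 8 values {N, O, P, Q, R, S, T, U}, so each is used; only Grace can be Q, hence Grace = Q.
The 7 still-open variables draw from only 7 values {N, O, P, R, S, T, U}, so each is used; only Bob can be T, hence Bob = T.
Erin and Carol share exactly the 2 values {P, S}; by pigeonhole those values go to them, so strike P, S from Nate, Hank.
So Hank = O.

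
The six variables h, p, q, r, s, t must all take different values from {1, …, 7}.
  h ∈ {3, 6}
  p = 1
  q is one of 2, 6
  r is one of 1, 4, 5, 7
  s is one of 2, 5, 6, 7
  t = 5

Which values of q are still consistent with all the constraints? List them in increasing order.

2, 6

p must be 1 (only option left). So r can't be 1.
t has just one choice, so t = 5. So r, s can't be 5.
No further eliminations apply; q can still be any of 2, 6.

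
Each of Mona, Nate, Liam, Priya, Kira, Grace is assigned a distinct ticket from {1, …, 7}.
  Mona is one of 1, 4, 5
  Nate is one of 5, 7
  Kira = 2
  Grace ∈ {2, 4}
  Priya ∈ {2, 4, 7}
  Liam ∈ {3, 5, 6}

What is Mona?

Kira's domain is down to {2}, so Kira = 2. Strike 2 from Priya, Grace.
Grace's domain is down to {4}, so Grace = 4. Remove 4 from Mona, Priya.
Priya must be 7 (only option left). Remove 7 from Nate.
That leaves Nate = 5. Eliminate 5 elsewhere: Mona, Liam.
So Mona = 1.

1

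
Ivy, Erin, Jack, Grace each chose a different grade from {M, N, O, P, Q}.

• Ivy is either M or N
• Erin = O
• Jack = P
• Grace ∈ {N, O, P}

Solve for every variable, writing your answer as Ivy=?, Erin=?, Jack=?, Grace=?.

Erin has just one choice, so Erin = O. Strike O from Grace.
Jack must be P (only option left). So Grace can't be P.
Grace must be N (only option left). Eliminate N elsewhere: Ivy.
Ivy's domain is down to {M}, so Ivy = M.

Ivy=M, Erin=O, Jack=P, Grace=N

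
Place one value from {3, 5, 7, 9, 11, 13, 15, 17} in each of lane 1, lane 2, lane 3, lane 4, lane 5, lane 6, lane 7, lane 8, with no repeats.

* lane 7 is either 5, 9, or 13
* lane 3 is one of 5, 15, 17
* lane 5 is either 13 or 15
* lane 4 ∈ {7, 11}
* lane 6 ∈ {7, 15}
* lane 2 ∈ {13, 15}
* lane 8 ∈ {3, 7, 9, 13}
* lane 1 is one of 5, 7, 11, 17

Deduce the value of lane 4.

The 8 variables together cover exactly {3, 5, 7, 9, 11, 13, 15, 17} — 8 values for 8 variables — and 3 appears only in lane 8's list, so lane 8 = 3.
Among the 7 still-open variables, 9 fits only lane 7 (and all 7 values in {5, 7, 9, 11, 13, 15, 17} must be used), so lane 7 = 9.
The 2 variables lane 2 and lane 5 are confined to {13, 15}, which locks those values in; drop them from lane 3, lane 6.
That leaves lane 6 = 7. Strike 7 from lane 1, lane 4.
So lane 4 = 11.

11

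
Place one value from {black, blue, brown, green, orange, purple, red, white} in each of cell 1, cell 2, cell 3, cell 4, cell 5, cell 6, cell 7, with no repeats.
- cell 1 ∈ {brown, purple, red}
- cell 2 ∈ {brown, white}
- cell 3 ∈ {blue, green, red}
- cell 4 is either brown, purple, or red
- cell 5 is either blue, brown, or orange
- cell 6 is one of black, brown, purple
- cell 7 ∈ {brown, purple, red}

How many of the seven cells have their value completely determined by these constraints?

cell 1, cell 4, cell 7 between them cover only {brown, purple, red} — a naked triple. Remove those values from cell 2, cell 3, cell 5, cell 6.
cell 2's domain is down to {white}, so cell 2 = white.
cell 6 has just one choice, so cell 6 = black.
Determined: cell 2=white, cell 6=black. The other cells each still have more than one consistent value. That makes 2.

2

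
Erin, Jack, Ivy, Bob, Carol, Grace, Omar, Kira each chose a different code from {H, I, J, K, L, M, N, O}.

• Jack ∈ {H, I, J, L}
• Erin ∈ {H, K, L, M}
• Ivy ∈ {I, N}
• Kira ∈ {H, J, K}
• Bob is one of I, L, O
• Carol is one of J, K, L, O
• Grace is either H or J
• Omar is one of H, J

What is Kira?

K

The 8 variables together cover exactly {H, I, J, K, L, M, N, O} — 8 values for 8 variables — and M appears only in Erin's list, so Erin = M.
Among the 7 still-open variables, N fits only Ivy (and all 7 values in {H, I, J, K, L, N, O} must be used), so Ivy = N.
The 2 variables Grace and Omar are confined to {H, J}, which locks those values in; drop them from Jack, Carol, Kira.
So Kira = K.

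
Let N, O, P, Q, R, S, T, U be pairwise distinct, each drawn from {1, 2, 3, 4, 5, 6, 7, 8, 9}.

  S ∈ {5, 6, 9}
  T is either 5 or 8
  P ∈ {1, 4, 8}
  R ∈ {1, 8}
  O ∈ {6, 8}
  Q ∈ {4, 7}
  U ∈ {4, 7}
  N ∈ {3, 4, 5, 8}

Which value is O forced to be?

The 8 variables draw from only 8 values {1, 3, 4, 5, 6, 7, 8, 9}, so each is used; only N can be 3, hence N = 3.
Among the 7 still-open variables, 9 fits only S (and all 7 values in {1, 4, 5, 6, 7, 8, 9} must be used), so S = 9.
Among the 6 still-open variables, 5 fits only T (and all 6 values in {1, 4, 5, 6, 7, 8} must be used), so T = 5.
The 5 still-open variables together cover exactly {1, 4, 6, 7, 8} — 5 values for 5 variables — and 6 appears only in O's list, so O = 6.

6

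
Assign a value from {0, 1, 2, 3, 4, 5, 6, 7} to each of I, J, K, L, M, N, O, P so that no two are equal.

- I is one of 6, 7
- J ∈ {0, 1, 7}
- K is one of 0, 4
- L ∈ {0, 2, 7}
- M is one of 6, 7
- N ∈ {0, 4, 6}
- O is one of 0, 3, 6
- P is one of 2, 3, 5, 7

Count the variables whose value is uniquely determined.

4

The 8 variables together cover exactly {0, 1, 2, 3, 4, 5, 6, 7} — 8 values for 8 variables — and 1 appears only in J's list, so J = 1.
Among the 7 still-open variables, 5 fits only P (and all 7 values in {0, 2, 3, 4, 5, 6, 7} must be used), so P = 5.
Among the 6 still-open variables, 2 fits only L (and all 6 values in {0, 2, 3, 4, 6, 7} must be used), so L = 2.
The 5 still-open variables together cover exactly {0, 3, 4, 6, 7} — 5 values for 5 variables — and 3 appears only in O's list, so O = 3.
The 2 variables I and M are confined to {6, 7}, which locks those values in; drop them from N.
Determined: J=1, L=2, O=3, P=5. The other variables each still have more than one consistent value. That makes 4.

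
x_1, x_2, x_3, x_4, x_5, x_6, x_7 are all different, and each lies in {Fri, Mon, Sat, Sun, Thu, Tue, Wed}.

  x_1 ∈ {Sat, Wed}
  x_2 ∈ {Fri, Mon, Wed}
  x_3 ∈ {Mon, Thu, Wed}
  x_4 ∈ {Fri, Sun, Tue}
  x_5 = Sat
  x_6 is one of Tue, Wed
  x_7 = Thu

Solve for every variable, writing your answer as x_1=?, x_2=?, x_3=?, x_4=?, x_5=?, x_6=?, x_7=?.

x_5's domain is down to {Sat}, so x_5 = Sat. Eliminate Sat elsewhere: x_1.
x_7's domain is down to {Thu}, so x_7 = Thu. So x_3 can't be Thu.
x_1 has just one choice, so x_1 = Wed. Strike Wed from x_2, x_3, x_6.
x_3 has just one choice, so x_3 = Mon. So x_2 can't be Mon.
x_6's domain is down to {Tue}, so x_6 = Tue. Eliminate Tue elsewhere: x_4.
That leaves x_2 = Fri. Remove Fri from x_4.
x_4 must be Sun (only option left).

x_1=Wed, x_2=Fri, x_3=Mon, x_4=Sun, x_5=Sat, x_6=Tue, x_7=Thu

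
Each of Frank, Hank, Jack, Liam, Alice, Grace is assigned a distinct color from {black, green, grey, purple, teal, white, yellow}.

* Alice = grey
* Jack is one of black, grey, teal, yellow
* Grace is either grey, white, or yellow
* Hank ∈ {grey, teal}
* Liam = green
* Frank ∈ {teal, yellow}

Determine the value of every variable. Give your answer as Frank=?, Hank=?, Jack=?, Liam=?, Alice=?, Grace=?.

Frank=yellow, Hank=teal, Jack=black, Liam=green, Alice=grey, Grace=white

Liam must be green (only option left).
Alice's domain is down to {grey}, so Alice = grey. Strike grey from Hank, Jack, Grace.
Hank has just one choice, so Hank = teal. So Frank, Jack can't be teal.
That leaves Frank = yellow. So Jack, Grace can't be yellow.
Jack has just one choice, so Jack = black.
Grace has just one choice, so Grace = white.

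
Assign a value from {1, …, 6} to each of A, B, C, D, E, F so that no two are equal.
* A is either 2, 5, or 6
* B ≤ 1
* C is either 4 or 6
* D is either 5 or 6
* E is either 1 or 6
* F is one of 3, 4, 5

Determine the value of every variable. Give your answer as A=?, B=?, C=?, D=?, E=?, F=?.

B must be 1 (only option left). Remove 1 from E.
E has just one choice, so E = 6. Strike 6 from A, C, D.
That leaves C = 4. Remove 4 from F.
D has just one choice, so D = 5. Remove 5 from A, F.
F has just one choice, so F = 3.
A's domain is down to {2}, so A = 2.

A=2, B=1, C=4, D=5, E=6, F=3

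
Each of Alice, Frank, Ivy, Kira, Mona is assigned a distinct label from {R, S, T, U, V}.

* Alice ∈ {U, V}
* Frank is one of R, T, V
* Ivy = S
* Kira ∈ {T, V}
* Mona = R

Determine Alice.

U

Ivy has just one choice, so Ivy = S.
That leaves Mona = R. Strike R from Frank.
The 3 still-open variables draw from only 3 values {T, U, V}, so each is used; only Alice can be U, hence Alice = U.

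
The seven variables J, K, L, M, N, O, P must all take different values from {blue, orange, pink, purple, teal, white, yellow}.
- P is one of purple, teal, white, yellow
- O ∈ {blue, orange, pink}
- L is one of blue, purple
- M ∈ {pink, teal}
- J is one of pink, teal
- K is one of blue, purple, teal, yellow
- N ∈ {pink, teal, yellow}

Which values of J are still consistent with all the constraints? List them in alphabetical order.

The 7 variables together cover exactly {blue, orange, pink, purple, teal, white, yellow} — 7 values for 7 variables — and orange appears only in O's list, so O = orange.
Among the 6 still-open variables, white fits only P (and all 6 values in {blue, pink, purple, teal, white, yellow} must be used), so P = white.
J and M between them cover only {pink, teal} — a naked pair. Remove those values from K, N.
That leaves N = yellow. Strike yellow from K.
No further eliminations apply; J can still be any of pink, teal.

pink, teal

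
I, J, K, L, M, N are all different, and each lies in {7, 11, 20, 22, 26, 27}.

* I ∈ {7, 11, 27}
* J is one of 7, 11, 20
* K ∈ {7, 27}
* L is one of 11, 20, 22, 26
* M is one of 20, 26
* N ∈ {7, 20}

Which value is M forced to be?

Among the 6 variables, 22 fits only L (and all 6 values in {7, 11, 20, 22, 26, 27} must be used), so L = 22.
The 5 still-open variables draw from only 5 values {7, 11, 20, 26, 27}, so each is used; only M can be 26, hence M = 26.

26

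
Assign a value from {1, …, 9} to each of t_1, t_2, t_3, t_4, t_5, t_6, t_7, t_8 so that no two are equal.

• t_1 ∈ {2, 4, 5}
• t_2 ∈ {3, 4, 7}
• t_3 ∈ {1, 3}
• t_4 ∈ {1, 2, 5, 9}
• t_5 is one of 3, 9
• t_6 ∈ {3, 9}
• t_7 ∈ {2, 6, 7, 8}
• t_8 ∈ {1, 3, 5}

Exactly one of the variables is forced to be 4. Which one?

t_5 and t_6 share exactly the 2 values {3, 9}; by pigeonhole those values go to them, so strike 3, 9 from t_2, t_3, t_4, t_8.
t_3's domain is down to {1}, so t_3 = 1. Eliminate 1 elsewhere: t_4, t_8.
t_8 has just one choice, so t_8 = 5. Strike 5 from t_1, t_4.
t_4's domain is down to {2}, so t_4 = 2. Eliminate 2 elsewhere: t_1, t_7.

t_1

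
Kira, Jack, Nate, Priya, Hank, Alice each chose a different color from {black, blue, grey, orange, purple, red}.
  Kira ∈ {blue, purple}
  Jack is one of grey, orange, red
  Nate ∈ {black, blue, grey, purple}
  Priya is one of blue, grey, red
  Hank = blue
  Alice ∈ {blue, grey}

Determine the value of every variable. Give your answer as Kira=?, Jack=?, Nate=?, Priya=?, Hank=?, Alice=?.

Hank must be blue (only option left). So Kira, Nate, Priya, Alice can't be blue.
That leaves Alice = grey. Eliminate grey elsewhere: Jack, Nate, Priya.
Kira must be purple (only option left). Remove purple from Nate.
Nate's domain is down to {black}, so Nate = black.
Priya's domain is down to {red}, so Priya = red. Strike red from Jack.
Jack has just one choice, so Jack = orange.

Kira=purple, Jack=orange, Nate=black, Priya=red, Hank=blue, Alice=grey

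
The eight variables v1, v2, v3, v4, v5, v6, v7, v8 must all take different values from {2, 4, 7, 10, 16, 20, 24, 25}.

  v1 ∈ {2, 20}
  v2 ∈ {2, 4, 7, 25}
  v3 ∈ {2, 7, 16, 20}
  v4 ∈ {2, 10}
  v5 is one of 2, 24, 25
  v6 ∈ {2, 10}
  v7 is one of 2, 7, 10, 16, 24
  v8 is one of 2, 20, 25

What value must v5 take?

24

The 8 variables draw from only 8 values {2, 4, 7, 10, 16, 20, 24, 25}, so each is used; only v2 can be 4, hence v2 = 4.
The 2 variables v4 and v6 are confined to {2, 10}, which locks those values in; drop them from v1, v3, v5, v7, v8.
v1 has just one choice, so v1 = 20. Strike 20 from v3, v8.
v8's domain is down to {25}, so v8 = 25. Strike 25 from v5.
So v5 = 24.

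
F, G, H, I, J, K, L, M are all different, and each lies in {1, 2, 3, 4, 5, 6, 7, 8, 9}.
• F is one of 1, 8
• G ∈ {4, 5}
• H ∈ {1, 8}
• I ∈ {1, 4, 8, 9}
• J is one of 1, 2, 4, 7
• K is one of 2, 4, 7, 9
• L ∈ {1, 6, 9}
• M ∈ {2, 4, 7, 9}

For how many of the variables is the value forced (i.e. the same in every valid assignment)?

2

The 8 variables draw from only 8 values {1, 2, 4, 5, 6, 7, 8, 9}, so each is used; only G can be 5, hence G = 5.
The 7 still-open variables together cover exactly {1, 2, 4, 6, 7, 8, 9} — 7 values for 7 variables — and 6 appears only in L's list, so L = 6.
F and H share exactly the 2 values {1, 8}; by pigeonhole those values go to them, so strike 1, 8 from I, J.
Determined: G=5, L=6. The other variables each still have more than one consistent value. That makes 2.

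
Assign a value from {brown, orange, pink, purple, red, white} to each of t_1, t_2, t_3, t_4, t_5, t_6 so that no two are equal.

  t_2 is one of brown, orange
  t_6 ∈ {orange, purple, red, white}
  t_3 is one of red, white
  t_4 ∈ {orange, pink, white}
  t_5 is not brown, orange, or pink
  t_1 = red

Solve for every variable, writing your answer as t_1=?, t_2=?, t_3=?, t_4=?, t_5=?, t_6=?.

t_1=red, t_2=brown, t_3=white, t_4=pink, t_5=purple, t_6=orange

t_1 has just one choice, so t_1 = red. Strike red from t_3, t_5, t_6.
t_3 has just one choice, so t_3 = white. So t_4, t_5, t_6 can't be white.
t_5's domain is down to {purple}, so t_5 = purple. Eliminate purple elsewhere: t_6.
t_6 has just one choice, so t_6 = orange. Remove orange from t_2, t_4.
That leaves t_2 = brown.
That leaves t_4 = pink.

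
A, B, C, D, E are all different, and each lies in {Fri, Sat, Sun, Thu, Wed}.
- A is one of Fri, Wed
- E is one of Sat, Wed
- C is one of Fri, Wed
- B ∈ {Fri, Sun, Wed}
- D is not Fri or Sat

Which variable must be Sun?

B

The 5 variables draw from only 5 values {Fri, Sat, Sun, Thu, Wed}, so each is used; only E can be Sat, hence E = Sat.
The 4 still-open variables together cover exactly {Fri, Sun, Thu, Wed} — 4 values for 4 variables — and Thu appears only in D's list, so D = Thu.
The 3 still-open variables draw from only 3 values {Fri, Sun, Wed}, so each is used; only B can be Sun, hence B = Sun.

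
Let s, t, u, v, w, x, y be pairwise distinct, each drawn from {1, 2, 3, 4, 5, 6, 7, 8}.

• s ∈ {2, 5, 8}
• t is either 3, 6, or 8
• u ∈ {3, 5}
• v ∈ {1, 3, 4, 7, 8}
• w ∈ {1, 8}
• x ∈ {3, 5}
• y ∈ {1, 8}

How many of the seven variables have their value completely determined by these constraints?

2

u and x between them cover only {3, 5} — a naked pair. Remove those values from s, t, v.
The 2 variables w and y are confined to {1, 8}, which locks those values in; drop them from s, t, v.
s must be 2 (only option left).
That leaves t = 6.
Determined: s=2, t=6. The other variables each still have more than one consistent value. That makes 2.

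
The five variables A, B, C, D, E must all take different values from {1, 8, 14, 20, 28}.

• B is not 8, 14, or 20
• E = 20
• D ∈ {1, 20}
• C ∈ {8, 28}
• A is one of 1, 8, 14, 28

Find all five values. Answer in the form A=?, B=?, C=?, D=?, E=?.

E's domain is down to {20}, so E = 20. So D can't be 20.
D must be 1 (only option left). Eliminate 1 elsewhere: A, B.
That leaves B = 28. So A, C can't be 28.
C must be 8 (only option left). So A can't be 8.
A's domain is down to {14}, so A = 14.

A=14, B=28, C=8, D=1, E=20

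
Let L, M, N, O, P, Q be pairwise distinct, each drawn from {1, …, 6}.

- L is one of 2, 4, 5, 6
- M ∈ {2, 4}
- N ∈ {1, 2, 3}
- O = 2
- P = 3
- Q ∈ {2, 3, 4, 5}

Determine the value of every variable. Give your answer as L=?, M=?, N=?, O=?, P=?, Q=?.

O has just one choice, so O = 2. Strike 2 from L, M, N, Q.
P has just one choice, so P = 3. Strike 3 from N, Q.
That leaves M = 4. So L, Q can't be 4.
N must be 1 (only option left).
Q must be 5 (only option left). Strike 5 from L.
That leaves L = 6.

L=6, M=4, N=1, O=2, P=3, Q=5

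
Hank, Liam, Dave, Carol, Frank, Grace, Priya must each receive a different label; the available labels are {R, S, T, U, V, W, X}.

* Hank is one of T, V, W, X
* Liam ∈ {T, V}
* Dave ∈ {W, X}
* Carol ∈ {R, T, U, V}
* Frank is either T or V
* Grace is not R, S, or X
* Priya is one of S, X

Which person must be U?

Grace

The 7 variables together cover exactly {R, S, T, U, V, W, X} — 7 values for 7 variables — and R appears only in Carol's list, so Carol = R.
Among the 6 still-open variables, S fits only Priya (and all 6 values in {S, T, U, V, W, X} must be used), so Priya = S.
The 5 still-open variables draw from only 5 values {T, U, V, W, X}, so each is used; only Grace can be U, hence Grace = U.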